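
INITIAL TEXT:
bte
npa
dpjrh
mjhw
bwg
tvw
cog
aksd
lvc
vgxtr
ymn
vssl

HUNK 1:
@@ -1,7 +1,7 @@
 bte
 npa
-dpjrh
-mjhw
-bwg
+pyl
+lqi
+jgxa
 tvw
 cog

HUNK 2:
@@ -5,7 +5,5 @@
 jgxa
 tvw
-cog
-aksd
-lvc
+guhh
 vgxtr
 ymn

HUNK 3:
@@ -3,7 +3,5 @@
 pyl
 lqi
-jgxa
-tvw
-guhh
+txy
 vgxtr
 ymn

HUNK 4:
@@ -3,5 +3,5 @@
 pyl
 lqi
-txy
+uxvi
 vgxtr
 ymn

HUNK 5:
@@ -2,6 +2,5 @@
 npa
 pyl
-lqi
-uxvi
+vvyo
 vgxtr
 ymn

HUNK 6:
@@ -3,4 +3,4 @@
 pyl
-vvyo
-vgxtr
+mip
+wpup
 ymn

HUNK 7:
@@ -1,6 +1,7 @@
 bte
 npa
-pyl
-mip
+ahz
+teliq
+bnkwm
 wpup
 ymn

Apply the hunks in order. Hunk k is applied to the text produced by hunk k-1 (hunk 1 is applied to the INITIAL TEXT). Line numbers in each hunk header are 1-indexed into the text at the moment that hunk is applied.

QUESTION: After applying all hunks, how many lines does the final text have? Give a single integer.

Answer: 8

Derivation:
Hunk 1: at line 1 remove [dpjrh,mjhw,bwg] add [pyl,lqi,jgxa] -> 12 lines: bte npa pyl lqi jgxa tvw cog aksd lvc vgxtr ymn vssl
Hunk 2: at line 5 remove [cog,aksd,lvc] add [guhh] -> 10 lines: bte npa pyl lqi jgxa tvw guhh vgxtr ymn vssl
Hunk 3: at line 3 remove [jgxa,tvw,guhh] add [txy] -> 8 lines: bte npa pyl lqi txy vgxtr ymn vssl
Hunk 4: at line 3 remove [txy] add [uxvi] -> 8 lines: bte npa pyl lqi uxvi vgxtr ymn vssl
Hunk 5: at line 2 remove [lqi,uxvi] add [vvyo] -> 7 lines: bte npa pyl vvyo vgxtr ymn vssl
Hunk 6: at line 3 remove [vvyo,vgxtr] add [mip,wpup] -> 7 lines: bte npa pyl mip wpup ymn vssl
Hunk 7: at line 1 remove [pyl,mip] add [ahz,teliq,bnkwm] -> 8 lines: bte npa ahz teliq bnkwm wpup ymn vssl
Final line count: 8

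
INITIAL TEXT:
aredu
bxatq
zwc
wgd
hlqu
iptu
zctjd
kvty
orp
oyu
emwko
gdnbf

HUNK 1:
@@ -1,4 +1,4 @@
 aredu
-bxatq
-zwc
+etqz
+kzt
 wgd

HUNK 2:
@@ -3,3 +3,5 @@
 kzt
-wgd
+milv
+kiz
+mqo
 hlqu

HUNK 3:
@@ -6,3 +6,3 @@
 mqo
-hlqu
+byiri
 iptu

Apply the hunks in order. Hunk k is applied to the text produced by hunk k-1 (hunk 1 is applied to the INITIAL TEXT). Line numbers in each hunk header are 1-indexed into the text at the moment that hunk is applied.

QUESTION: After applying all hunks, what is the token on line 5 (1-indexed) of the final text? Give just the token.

Hunk 1: at line 1 remove [bxatq,zwc] add [etqz,kzt] -> 12 lines: aredu etqz kzt wgd hlqu iptu zctjd kvty orp oyu emwko gdnbf
Hunk 2: at line 3 remove [wgd] add [milv,kiz,mqo] -> 14 lines: aredu etqz kzt milv kiz mqo hlqu iptu zctjd kvty orp oyu emwko gdnbf
Hunk 3: at line 6 remove [hlqu] add [byiri] -> 14 lines: aredu etqz kzt milv kiz mqo byiri iptu zctjd kvty orp oyu emwko gdnbf
Final line 5: kiz

Answer: kiz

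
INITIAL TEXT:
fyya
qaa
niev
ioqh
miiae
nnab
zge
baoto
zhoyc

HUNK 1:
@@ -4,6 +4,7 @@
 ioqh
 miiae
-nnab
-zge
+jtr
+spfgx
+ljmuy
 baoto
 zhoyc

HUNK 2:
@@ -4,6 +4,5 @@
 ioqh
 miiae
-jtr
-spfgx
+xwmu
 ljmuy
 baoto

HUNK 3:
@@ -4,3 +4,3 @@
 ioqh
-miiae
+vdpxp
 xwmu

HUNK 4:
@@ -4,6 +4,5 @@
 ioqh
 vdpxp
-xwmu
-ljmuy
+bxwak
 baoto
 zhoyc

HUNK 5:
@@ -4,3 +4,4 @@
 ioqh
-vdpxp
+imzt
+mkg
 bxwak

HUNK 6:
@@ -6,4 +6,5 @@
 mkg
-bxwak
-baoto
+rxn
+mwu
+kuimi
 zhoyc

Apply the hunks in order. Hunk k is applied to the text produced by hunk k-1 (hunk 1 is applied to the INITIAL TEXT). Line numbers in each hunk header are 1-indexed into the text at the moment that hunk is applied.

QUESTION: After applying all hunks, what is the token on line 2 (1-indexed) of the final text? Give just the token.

Answer: qaa

Derivation:
Hunk 1: at line 4 remove [nnab,zge] add [jtr,spfgx,ljmuy] -> 10 lines: fyya qaa niev ioqh miiae jtr spfgx ljmuy baoto zhoyc
Hunk 2: at line 4 remove [jtr,spfgx] add [xwmu] -> 9 lines: fyya qaa niev ioqh miiae xwmu ljmuy baoto zhoyc
Hunk 3: at line 4 remove [miiae] add [vdpxp] -> 9 lines: fyya qaa niev ioqh vdpxp xwmu ljmuy baoto zhoyc
Hunk 4: at line 4 remove [xwmu,ljmuy] add [bxwak] -> 8 lines: fyya qaa niev ioqh vdpxp bxwak baoto zhoyc
Hunk 5: at line 4 remove [vdpxp] add [imzt,mkg] -> 9 lines: fyya qaa niev ioqh imzt mkg bxwak baoto zhoyc
Hunk 6: at line 6 remove [bxwak,baoto] add [rxn,mwu,kuimi] -> 10 lines: fyya qaa niev ioqh imzt mkg rxn mwu kuimi zhoyc
Final line 2: qaa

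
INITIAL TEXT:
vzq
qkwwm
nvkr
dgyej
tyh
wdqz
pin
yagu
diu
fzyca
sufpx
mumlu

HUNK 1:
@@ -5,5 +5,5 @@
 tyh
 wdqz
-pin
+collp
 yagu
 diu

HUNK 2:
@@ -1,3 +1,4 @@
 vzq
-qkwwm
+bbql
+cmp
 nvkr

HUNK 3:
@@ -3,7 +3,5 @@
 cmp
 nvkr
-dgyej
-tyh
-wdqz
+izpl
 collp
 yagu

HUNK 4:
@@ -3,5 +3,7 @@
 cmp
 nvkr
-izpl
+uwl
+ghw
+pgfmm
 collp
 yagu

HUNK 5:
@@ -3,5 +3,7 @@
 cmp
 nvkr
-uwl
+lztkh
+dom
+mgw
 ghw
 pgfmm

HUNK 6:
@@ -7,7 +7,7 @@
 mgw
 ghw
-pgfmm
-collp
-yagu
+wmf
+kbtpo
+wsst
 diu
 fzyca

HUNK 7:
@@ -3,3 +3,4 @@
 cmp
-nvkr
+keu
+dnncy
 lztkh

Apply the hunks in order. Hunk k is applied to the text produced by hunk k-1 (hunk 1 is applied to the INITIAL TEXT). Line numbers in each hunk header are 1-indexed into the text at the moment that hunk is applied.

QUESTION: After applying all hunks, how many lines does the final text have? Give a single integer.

Answer: 16

Derivation:
Hunk 1: at line 5 remove [pin] add [collp] -> 12 lines: vzq qkwwm nvkr dgyej tyh wdqz collp yagu diu fzyca sufpx mumlu
Hunk 2: at line 1 remove [qkwwm] add [bbql,cmp] -> 13 lines: vzq bbql cmp nvkr dgyej tyh wdqz collp yagu diu fzyca sufpx mumlu
Hunk 3: at line 3 remove [dgyej,tyh,wdqz] add [izpl] -> 11 lines: vzq bbql cmp nvkr izpl collp yagu diu fzyca sufpx mumlu
Hunk 4: at line 3 remove [izpl] add [uwl,ghw,pgfmm] -> 13 lines: vzq bbql cmp nvkr uwl ghw pgfmm collp yagu diu fzyca sufpx mumlu
Hunk 5: at line 3 remove [uwl] add [lztkh,dom,mgw] -> 15 lines: vzq bbql cmp nvkr lztkh dom mgw ghw pgfmm collp yagu diu fzyca sufpx mumlu
Hunk 6: at line 7 remove [pgfmm,collp,yagu] add [wmf,kbtpo,wsst] -> 15 lines: vzq bbql cmp nvkr lztkh dom mgw ghw wmf kbtpo wsst diu fzyca sufpx mumlu
Hunk 7: at line 3 remove [nvkr] add [keu,dnncy] -> 16 lines: vzq bbql cmp keu dnncy lztkh dom mgw ghw wmf kbtpo wsst diu fzyca sufpx mumlu
Final line count: 16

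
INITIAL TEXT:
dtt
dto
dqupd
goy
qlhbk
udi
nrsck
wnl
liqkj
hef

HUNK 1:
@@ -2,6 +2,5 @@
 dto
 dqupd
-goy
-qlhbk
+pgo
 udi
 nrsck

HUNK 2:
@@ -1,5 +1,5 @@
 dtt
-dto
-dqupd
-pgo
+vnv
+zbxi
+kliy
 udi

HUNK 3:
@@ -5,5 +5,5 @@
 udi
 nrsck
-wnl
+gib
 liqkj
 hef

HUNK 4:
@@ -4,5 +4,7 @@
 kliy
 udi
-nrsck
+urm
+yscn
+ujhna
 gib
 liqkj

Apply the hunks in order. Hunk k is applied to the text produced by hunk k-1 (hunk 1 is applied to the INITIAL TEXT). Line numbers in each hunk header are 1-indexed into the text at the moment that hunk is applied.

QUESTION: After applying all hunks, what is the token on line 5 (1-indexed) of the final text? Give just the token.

Hunk 1: at line 2 remove [goy,qlhbk] add [pgo] -> 9 lines: dtt dto dqupd pgo udi nrsck wnl liqkj hef
Hunk 2: at line 1 remove [dto,dqupd,pgo] add [vnv,zbxi,kliy] -> 9 lines: dtt vnv zbxi kliy udi nrsck wnl liqkj hef
Hunk 3: at line 5 remove [wnl] add [gib] -> 9 lines: dtt vnv zbxi kliy udi nrsck gib liqkj hef
Hunk 4: at line 4 remove [nrsck] add [urm,yscn,ujhna] -> 11 lines: dtt vnv zbxi kliy udi urm yscn ujhna gib liqkj hef
Final line 5: udi

Answer: udi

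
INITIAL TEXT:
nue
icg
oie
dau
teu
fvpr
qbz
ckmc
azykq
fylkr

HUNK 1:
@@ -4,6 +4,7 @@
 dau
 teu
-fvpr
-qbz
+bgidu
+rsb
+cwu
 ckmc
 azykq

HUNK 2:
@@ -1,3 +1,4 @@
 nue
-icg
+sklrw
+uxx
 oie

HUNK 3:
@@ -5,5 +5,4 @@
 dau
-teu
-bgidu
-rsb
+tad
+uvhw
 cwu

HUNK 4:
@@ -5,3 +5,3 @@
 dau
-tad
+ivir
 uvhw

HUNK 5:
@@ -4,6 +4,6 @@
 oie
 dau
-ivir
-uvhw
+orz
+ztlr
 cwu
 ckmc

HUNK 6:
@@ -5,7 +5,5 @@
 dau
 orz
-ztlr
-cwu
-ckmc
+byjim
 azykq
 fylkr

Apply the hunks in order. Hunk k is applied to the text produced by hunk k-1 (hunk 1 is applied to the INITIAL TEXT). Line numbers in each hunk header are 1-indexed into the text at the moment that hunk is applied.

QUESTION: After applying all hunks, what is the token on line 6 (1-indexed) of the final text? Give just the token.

Answer: orz

Derivation:
Hunk 1: at line 4 remove [fvpr,qbz] add [bgidu,rsb,cwu] -> 11 lines: nue icg oie dau teu bgidu rsb cwu ckmc azykq fylkr
Hunk 2: at line 1 remove [icg] add [sklrw,uxx] -> 12 lines: nue sklrw uxx oie dau teu bgidu rsb cwu ckmc azykq fylkr
Hunk 3: at line 5 remove [teu,bgidu,rsb] add [tad,uvhw] -> 11 lines: nue sklrw uxx oie dau tad uvhw cwu ckmc azykq fylkr
Hunk 4: at line 5 remove [tad] add [ivir] -> 11 lines: nue sklrw uxx oie dau ivir uvhw cwu ckmc azykq fylkr
Hunk 5: at line 4 remove [ivir,uvhw] add [orz,ztlr] -> 11 lines: nue sklrw uxx oie dau orz ztlr cwu ckmc azykq fylkr
Hunk 6: at line 5 remove [ztlr,cwu,ckmc] add [byjim] -> 9 lines: nue sklrw uxx oie dau orz byjim azykq fylkr
Final line 6: orz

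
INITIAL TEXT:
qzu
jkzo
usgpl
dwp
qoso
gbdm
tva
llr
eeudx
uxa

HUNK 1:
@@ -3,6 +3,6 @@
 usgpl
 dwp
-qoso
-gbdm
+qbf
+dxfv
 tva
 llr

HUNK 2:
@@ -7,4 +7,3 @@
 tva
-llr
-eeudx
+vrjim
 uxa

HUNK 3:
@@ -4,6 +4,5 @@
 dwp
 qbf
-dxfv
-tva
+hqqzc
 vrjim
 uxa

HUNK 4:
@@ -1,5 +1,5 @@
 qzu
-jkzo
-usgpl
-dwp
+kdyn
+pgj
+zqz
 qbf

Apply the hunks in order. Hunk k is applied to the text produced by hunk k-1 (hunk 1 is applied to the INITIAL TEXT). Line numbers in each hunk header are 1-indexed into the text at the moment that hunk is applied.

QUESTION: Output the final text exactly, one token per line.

Hunk 1: at line 3 remove [qoso,gbdm] add [qbf,dxfv] -> 10 lines: qzu jkzo usgpl dwp qbf dxfv tva llr eeudx uxa
Hunk 2: at line 7 remove [llr,eeudx] add [vrjim] -> 9 lines: qzu jkzo usgpl dwp qbf dxfv tva vrjim uxa
Hunk 3: at line 4 remove [dxfv,tva] add [hqqzc] -> 8 lines: qzu jkzo usgpl dwp qbf hqqzc vrjim uxa
Hunk 4: at line 1 remove [jkzo,usgpl,dwp] add [kdyn,pgj,zqz] -> 8 lines: qzu kdyn pgj zqz qbf hqqzc vrjim uxa

Answer: qzu
kdyn
pgj
zqz
qbf
hqqzc
vrjim
uxa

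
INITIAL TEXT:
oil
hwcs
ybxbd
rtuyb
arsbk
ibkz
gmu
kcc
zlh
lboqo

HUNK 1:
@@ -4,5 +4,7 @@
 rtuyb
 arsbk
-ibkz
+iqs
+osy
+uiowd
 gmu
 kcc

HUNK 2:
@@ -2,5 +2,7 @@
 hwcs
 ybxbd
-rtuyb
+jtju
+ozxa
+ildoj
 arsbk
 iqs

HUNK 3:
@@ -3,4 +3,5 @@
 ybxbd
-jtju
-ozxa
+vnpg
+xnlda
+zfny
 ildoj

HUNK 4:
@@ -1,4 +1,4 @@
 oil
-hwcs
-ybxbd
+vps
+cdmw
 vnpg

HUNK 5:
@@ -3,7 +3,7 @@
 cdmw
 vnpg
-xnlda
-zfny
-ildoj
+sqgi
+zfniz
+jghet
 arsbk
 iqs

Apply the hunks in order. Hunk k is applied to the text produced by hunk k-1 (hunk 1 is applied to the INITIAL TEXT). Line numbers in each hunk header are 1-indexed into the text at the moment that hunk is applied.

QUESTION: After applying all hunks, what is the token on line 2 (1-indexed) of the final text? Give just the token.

Hunk 1: at line 4 remove [ibkz] add [iqs,osy,uiowd] -> 12 lines: oil hwcs ybxbd rtuyb arsbk iqs osy uiowd gmu kcc zlh lboqo
Hunk 2: at line 2 remove [rtuyb] add [jtju,ozxa,ildoj] -> 14 lines: oil hwcs ybxbd jtju ozxa ildoj arsbk iqs osy uiowd gmu kcc zlh lboqo
Hunk 3: at line 3 remove [jtju,ozxa] add [vnpg,xnlda,zfny] -> 15 lines: oil hwcs ybxbd vnpg xnlda zfny ildoj arsbk iqs osy uiowd gmu kcc zlh lboqo
Hunk 4: at line 1 remove [hwcs,ybxbd] add [vps,cdmw] -> 15 lines: oil vps cdmw vnpg xnlda zfny ildoj arsbk iqs osy uiowd gmu kcc zlh lboqo
Hunk 5: at line 3 remove [xnlda,zfny,ildoj] add [sqgi,zfniz,jghet] -> 15 lines: oil vps cdmw vnpg sqgi zfniz jghet arsbk iqs osy uiowd gmu kcc zlh lboqo
Final line 2: vps

Answer: vps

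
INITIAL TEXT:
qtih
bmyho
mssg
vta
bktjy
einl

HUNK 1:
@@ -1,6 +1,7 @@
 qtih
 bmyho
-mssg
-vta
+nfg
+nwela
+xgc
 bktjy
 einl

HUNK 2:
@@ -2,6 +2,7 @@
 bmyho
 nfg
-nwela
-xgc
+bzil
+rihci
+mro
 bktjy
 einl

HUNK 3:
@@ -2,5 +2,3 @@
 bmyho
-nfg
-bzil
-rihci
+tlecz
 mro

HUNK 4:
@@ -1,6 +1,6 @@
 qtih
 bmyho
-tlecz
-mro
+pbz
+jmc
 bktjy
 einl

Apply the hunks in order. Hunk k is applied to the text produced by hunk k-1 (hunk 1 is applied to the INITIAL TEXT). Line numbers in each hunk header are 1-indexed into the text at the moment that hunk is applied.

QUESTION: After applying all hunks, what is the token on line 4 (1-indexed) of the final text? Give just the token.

Answer: jmc

Derivation:
Hunk 1: at line 1 remove [mssg,vta] add [nfg,nwela,xgc] -> 7 lines: qtih bmyho nfg nwela xgc bktjy einl
Hunk 2: at line 2 remove [nwela,xgc] add [bzil,rihci,mro] -> 8 lines: qtih bmyho nfg bzil rihci mro bktjy einl
Hunk 3: at line 2 remove [nfg,bzil,rihci] add [tlecz] -> 6 lines: qtih bmyho tlecz mro bktjy einl
Hunk 4: at line 1 remove [tlecz,mro] add [pbz,jmc] -> 6 lines: qtih bmyho pbz jmc bktjy einl
Final line 4: jmc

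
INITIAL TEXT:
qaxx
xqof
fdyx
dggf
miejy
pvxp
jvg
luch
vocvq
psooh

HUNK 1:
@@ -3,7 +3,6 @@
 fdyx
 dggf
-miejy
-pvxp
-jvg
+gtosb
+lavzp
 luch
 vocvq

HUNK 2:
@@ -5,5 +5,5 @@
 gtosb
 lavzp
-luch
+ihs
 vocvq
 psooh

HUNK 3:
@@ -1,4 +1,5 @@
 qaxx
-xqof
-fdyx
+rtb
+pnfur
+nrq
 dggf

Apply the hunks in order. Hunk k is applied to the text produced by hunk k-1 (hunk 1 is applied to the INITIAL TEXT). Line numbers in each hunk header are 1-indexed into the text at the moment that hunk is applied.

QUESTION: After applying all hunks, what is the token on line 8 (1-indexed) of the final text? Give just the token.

Answer: ihs

Derivation:
Hunk 1: at line 3 remove [miejy,pvxp,jvg] add [gtosb,lavzp] -> 9 lines: qaxx xqof fdyx dggf gtosb lavzp luch vocvq psooh
Hunk 2: at line 5 remove [luch] add [ihs] -> 9 lines: qaxx xqof fdyx dggf gtosb lavzp ihs vocvq psooh
Hunk 3: at line 1 remove [xqof,fdyx] add [rtb,pnfur,nrq] -> 10 lines: qaxx rtb pnfur nrq dggf gtosb lavzp ihs vocvq psooh
Final line 8: ihs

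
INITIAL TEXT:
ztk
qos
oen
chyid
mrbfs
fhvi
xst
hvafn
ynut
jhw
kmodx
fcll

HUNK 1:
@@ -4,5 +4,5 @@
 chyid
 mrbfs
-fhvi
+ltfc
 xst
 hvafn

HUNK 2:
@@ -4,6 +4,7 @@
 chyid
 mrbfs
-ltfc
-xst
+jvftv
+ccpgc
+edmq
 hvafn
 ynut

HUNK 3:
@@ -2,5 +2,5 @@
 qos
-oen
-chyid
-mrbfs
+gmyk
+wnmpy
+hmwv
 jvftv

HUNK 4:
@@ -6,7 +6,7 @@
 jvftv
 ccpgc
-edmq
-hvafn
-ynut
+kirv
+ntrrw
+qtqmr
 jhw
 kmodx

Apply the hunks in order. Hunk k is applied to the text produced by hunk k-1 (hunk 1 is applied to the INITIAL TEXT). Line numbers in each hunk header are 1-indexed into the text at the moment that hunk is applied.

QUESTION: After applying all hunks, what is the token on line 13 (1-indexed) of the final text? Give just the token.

Answer: fcll

Derivation:
Hunk 1: at line 4 remove [fhvi] add [ltfc] -> 12 lines: ztk qos oen chyid mrbfs ltfc xst hvafn ynut jhw kmodx fcll
Hunk 2: at line 4 remove [ltfc,xst] add [jvftv,ccpgc,edmq] -> 13 lines: ztk qos oen chyid mrbfs jvftv ccpgc edmq hvafn ynut jhw kmodx fcll
Hunk 3: at line 2 remove [oen,chyid,mrbfs] add [gmyk,wnmpy,hmwv] -> 13 lines: ztk qos gmyk wnmpy hmwv jvftv ccpgc edmq hvafn ynut jhw kmodx fcll
Hunk 4: at line 6 remove [edmq,hvafn,ynut] add [kirv,ntrrw,qtqmr] -> 13 lines: ztk qos gmyk wnmpy hmwv jvftv ccpgc kirv ntrrw qtqmr jhw kmodx fcll
Final line 13: fcll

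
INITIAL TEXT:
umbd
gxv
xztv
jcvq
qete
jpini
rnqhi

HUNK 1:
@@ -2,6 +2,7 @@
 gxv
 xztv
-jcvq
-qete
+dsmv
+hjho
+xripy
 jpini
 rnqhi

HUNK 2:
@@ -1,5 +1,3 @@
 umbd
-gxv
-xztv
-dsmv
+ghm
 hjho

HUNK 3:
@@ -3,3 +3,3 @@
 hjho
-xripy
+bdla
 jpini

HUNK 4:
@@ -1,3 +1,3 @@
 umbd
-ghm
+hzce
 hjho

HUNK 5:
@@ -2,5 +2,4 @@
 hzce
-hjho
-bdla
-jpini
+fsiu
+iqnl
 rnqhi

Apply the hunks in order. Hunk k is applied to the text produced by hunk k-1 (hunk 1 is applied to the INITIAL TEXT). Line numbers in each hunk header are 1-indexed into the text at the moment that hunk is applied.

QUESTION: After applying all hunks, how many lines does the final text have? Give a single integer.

Answer: 5

Derivation:
Hunk 1: at line 2 remove [jcvq,qete] add [dsmv,hjho,xripy] -> 8 lines: umbd gxv xztv dsmv hjho xripy jpini rnqhi
Hunk 2: at line 1 remove [gxv,xztv,dsmv] add [ghm] -> 6 lines: umbd ghm hjho xripy jpini rnqhi
Hunk 3: at line 3 remove [xripy] add [bdla] -> 6 lines: umbd ghm hjho bdla jpini rnqhi
Hunk 4: at line 1 remove [ghm] add [hzce] -> 6 lines: umbd hzce hjho bdla jpini rnqhi
Hunk 5: at line 2 remove [hjho,bdla,jpini] add [fsiu,iqnl] -> 5 lines: umbd hzce fsiu iqnl rnqhi
Final line count: 5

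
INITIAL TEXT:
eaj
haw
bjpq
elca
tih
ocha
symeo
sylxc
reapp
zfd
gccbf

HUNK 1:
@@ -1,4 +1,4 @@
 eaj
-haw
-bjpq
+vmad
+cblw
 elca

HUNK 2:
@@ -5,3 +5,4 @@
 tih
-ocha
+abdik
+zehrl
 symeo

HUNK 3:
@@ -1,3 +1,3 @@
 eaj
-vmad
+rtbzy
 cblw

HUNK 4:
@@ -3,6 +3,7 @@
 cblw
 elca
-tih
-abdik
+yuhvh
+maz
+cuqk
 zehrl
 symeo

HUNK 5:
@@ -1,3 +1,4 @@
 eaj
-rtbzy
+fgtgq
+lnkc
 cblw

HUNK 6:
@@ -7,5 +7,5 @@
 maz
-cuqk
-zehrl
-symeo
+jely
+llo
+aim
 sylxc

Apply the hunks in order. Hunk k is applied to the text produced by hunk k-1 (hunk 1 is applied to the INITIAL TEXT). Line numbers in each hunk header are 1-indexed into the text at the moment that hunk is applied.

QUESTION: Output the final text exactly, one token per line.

Hunk 1: at line 1 remove [haw,bjpq] add [vmad,cblw] -> 11 lines: eaj vmad cblw elca tih ocha symeo sylxc reapp zfd gccbf
Hunk 2: at line 5 remove [ocha] add [abdik,zehrl] -> 12 lines: eaj vmad cblw elca tih abdik zehrl symeo sylxc reapp zfd gccbf
Hunk 3: at line 1 remove [vmad] add [rtbzy] -> 12 lines: eaj rtbzy cblw elca tih abdik zehrl symeo sylxc reapp zfd gccbf
Hunk 4: at line 3 remove [tih,abdik] add [yuhvh,maz,cuqk] -> 13 lines: eaj rtbzy cblw elca yuhvh maz cuqk zehrl symeo sylxc reapp zfd gccbf
Hunk 5: at line 1 remove [rtbzy] add [fgtgq,lnkc] -> 14 lines: eaj fgtgq lnkc cblw elca yuhvh maz cuqk zehrl symeo sylxc reapp zfd gccbf
Hunk 6: at line 7 remove [cuqk,zehrl,symeo] add [jely,llo,aim] -> 14 lines: eaj fgtgq lnkc cblw elca yuhvh maz jely llo aim sylxc reapp zfd gccbf

Answer: eaj
fgtgq
lnkc
cblw
elca
yuhvh
maz
jely
llo
aim
sylxc
reapp
zfd
gccbf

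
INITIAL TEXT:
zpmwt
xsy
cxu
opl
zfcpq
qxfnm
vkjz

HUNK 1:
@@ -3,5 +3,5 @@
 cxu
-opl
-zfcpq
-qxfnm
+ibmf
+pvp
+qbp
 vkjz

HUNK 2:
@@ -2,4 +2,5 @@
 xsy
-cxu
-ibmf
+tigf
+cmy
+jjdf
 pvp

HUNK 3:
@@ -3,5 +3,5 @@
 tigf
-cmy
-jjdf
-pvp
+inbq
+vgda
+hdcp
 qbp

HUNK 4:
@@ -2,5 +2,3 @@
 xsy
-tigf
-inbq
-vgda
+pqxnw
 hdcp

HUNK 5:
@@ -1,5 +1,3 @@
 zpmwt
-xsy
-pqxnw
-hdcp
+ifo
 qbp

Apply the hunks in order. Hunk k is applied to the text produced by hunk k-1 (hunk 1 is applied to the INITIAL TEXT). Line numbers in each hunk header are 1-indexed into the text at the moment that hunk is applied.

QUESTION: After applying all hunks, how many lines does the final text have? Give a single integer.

Hunk 1: at line 3 remove [opl,zfcpq,qxfnm] add [ibmf,pvp,qbp] -> 7 lines: zpmwt xsy cxu ibmf pvp qbp vkjz
Hunk 2: at line 2 remove [cxu,ibmf] add [tigf,cmy,jjdf] -> 8 lines: zpmwt xsy tigf cmy jjdf pvp qbp vkjz
Hunk 3: at line 3 remove [cmy,jjdf,pvp] add [inbq,vgda,hdcp] -> 8 lines: zpmwt xsy tigf inbq vgda hdcp qbp vkjz
Hunk 4: at line 2 remove [tigf,inbq,vgda] add [pqxnw] -> 6 lines: zpmwt xsy pqxnw hdcp qbp vkjz
Hunk 5: at line 1 remove [xsy,pqxnw,hdcp] add [ifo] -> 4 lines: zpmwt ifo qbp vkjz
Final line count: 4

Answer: 4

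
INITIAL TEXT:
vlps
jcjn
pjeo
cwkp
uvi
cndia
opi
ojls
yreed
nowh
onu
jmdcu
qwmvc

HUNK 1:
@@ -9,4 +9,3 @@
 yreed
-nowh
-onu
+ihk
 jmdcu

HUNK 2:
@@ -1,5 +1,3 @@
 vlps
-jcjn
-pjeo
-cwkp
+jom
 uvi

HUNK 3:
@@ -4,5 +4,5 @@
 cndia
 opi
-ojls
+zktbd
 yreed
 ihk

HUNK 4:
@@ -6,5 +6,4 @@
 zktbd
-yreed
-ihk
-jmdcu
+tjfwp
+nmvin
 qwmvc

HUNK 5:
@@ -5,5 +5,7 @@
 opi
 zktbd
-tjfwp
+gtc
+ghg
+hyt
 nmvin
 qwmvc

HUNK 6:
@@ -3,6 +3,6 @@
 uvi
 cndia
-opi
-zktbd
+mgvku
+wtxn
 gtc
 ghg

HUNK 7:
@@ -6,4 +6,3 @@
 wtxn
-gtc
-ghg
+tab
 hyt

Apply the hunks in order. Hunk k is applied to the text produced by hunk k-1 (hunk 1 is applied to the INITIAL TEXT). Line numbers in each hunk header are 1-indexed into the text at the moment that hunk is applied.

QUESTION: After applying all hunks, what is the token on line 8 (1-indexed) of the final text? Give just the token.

Answer: hyt

Derivation:
Hunk 1: at line 9 remove [nowh,onu] add [ihk] -> 12 lines: vlps jcjn pjeo cwkp uvi cndia opi ojls yreed ihk jmdcu qwmvc
Hunk 2: at line 1 remove [jcjn,pjeo,cwkp] add [jom] -> 10 lines: vlps jom uvi cndia opi ojls yreed ihk jmdcu qwmvc
Hunk 3: at line 4 remove [ojls] add [zktbd] -> 10 lines: vlps jom uvi cndia opi zktbd yreed ihk jmdcu qwmvc
Hunk 4: at line 6 remove [yreed,ihk,jmdcu] add [tjfwp,nmvin] -> 9 lines: vlps jom uvi cndia opi zktbd tjfwp nmvin qwmvc
Hunk 5: at line 5 remove [tjfwp] add [gtc,ghg,hyt] -> 11 lines: vlps jom uvi cndia opi zktbd gtc ghg hyt nmvin qwmvc
Hunk 6: at line 3 remove [opi,zktbd] add [mgvku,wtxn] -> 11 lines: vlps jom uvi cndia mgvku wtxn gtc ghg hyt nmvin qwmvc
Hunk 7: at line 6 remove [gtc,ghg] add [tab] -> 10 lines: vlps jom uvi cndia mgvku wtxn tab hyt nmvin qwmvc
Final line 8: hyt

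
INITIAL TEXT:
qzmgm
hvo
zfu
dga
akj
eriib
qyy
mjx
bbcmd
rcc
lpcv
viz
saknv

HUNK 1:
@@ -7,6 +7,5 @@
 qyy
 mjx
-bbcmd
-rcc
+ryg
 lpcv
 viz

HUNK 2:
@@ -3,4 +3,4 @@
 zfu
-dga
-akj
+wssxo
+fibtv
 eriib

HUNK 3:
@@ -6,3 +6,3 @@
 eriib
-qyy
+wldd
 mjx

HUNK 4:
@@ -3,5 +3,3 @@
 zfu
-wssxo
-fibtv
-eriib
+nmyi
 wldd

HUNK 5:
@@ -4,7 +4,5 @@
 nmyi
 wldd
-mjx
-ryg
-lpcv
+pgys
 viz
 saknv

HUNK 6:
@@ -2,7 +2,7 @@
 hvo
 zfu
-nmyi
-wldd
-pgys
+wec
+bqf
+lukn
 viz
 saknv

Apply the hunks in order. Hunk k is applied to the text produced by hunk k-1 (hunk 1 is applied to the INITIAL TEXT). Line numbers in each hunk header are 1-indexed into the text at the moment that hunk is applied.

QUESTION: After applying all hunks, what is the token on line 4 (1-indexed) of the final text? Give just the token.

Hunk 1: at line 7 remove [bbcmd,rcc] add [ryg] -> 12 lines: qzmgm hvo zfu dga akj eriib qyy mjx ryg lpcv viz saknv
Hunk 2: at line 3 remove [dga,akj] add [wssxo,fibtv] -> 12 lines: qzmgm hvo zfu wssxo fibtv eriib qyy mjx ryg lpcv viz saknv
Hunk 3: at line 6 remove [qyy] add [wldd] -> 12 lines: qzmgm hvo zfu wssxo fibtv eriib wldd mjx ryg lpcv viz saknv
Hunk 4: at line 3 remove [wssxo,fibtv,eriib] add [nmyi] -> 10 lines: qzmgm hvo zfu nmyi wldd mjx ryg lpcv viz saknv
Hunk 5: at line 4 remove [mjx,ryg,lpcv] add [pgys] -> 8 lines: qzmgm hvo zfu nmyi wldd pgys viz saknv
Hunk 6: at line 2 remove [nmyi,wldd,pgys] add [wec,bqf,lukn] -> 8 lines: qzmgm hvo zfu wec bqf lukn viz saknv
Final line 4: wec

Answer: wec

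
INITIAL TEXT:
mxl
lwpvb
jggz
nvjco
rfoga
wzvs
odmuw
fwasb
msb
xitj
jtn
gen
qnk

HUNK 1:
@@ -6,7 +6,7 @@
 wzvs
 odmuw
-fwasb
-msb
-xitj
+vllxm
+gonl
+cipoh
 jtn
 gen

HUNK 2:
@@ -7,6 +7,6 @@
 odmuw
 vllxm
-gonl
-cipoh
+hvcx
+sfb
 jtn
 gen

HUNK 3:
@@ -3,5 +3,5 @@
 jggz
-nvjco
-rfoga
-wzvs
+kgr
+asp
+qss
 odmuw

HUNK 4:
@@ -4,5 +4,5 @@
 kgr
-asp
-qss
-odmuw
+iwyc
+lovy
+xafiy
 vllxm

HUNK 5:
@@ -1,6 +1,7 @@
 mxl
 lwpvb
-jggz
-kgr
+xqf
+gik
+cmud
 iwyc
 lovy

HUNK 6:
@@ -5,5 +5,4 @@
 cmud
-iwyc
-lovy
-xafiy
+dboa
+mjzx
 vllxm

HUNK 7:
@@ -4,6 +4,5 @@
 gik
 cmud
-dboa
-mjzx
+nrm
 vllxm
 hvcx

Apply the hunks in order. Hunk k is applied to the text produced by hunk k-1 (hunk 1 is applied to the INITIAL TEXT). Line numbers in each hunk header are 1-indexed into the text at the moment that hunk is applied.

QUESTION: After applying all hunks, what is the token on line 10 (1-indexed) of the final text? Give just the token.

Answer: jtn

Derivation:
Hunk 1: at line 6 remove [fwasb,msb,xitj] add [vllxm,gonl,cipoh] -> 13 lines: mxl lwpvb jggz nvjco rfoga wzvs odmuw vllxm gonl cipoh jtn gen qnk
Hunk 2: at line 7 remove [gonl,cipoh] add [hvcx,sfb] -> 13 lines: mxl lwpvb jggz nvjco rfoga wzvs odmuw vllxm hvcx sfb jtn gen qnk
Hunk 3: at line 3 remove [nvjco,rfoga,wzvs] add [kgr,asp,qss] -> 13 lines: mxl lwpvb jggz kgr asp qss odmuw vllxm hvcx sfb jtn gen qnk
Hunk 4: at line 4 remove [asp,qss,odmuw] add [iwyc,lovy,xafiy] -> 13 lines: mxl lwpvb jggz kgr iwyc lovy xafiy vllxm hvcx sfb jtn gen qnk
Hunk 5: at line 1 remove [jggz,kgr] add [xqf,gik,cmud] -> 14 lines: mxl lwpvb xqf gik cmud iwyc lovy xafiy vllxm hvcx sfb jtn gen qnk
Hunk 6: at line 5 remove [iwyc,lovy,xafiy] add [dboa,mjzx] -> 13 lines: mxl lwpvb xqf gik cmud dboa mjzx vllxm hvcx sfb jtn gen qnk
Hunk 7: at line 4 remove [dboa,mjzx] add [nrm] -> 12 lines: mxl lwpvb xqf gik cmud nrm vllxm hvcx sfb jtn gen qnk
Final line 10: jtn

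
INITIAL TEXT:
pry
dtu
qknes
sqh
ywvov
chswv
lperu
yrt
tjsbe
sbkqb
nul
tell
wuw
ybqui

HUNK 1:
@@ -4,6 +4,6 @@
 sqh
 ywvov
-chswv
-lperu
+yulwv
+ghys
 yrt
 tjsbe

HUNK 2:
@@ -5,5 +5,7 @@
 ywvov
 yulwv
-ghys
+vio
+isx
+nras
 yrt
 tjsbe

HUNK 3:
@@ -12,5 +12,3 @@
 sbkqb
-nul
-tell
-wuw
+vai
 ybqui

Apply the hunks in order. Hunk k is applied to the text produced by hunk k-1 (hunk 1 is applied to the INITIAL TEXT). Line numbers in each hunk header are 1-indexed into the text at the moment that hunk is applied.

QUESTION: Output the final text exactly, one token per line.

Hunk 1: at line 4 remove [chswv,lperu] add [yulwv,ghys] -> 14 lines: pry dtu qknes sqh ywvov yulwv ghys yrt tjsbe sbkqb nul tell wuw ybqui
Hunk 2: at line 5 remove [ghys] add [vio,isx,nras] -> 16 lines: pry dtu qknes sqh ywvov yulwv vio isx nras yrt tjsbe sbkqb nul tell wuw ybqui
Hunk 3: at line 12 remove [nul,tell,wuw] add [vai] -> 14 lines: pry dtu qknes sqh ywvov yulwv vio isx nras yrt tjsbe sbkqb vai ybqui

Answer: pry
dtu
qknes
sqh
ywvov
yulwv
vio
isx
nras
yrt
tjsbe
sbkqb
vai
ybqui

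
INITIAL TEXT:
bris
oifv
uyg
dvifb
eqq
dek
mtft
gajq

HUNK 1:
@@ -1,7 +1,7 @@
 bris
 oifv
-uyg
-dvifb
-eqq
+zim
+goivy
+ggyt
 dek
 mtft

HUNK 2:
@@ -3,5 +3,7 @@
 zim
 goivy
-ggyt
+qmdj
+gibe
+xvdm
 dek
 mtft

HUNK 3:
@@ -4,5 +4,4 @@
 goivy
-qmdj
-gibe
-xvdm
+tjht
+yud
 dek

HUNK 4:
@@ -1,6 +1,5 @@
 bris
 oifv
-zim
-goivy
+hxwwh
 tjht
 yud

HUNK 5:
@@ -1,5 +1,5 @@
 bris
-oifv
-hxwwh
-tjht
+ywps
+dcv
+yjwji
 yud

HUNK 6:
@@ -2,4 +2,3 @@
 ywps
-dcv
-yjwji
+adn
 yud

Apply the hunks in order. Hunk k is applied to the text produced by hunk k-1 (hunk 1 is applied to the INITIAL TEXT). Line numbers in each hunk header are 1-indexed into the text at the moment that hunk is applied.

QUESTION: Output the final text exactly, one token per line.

Answer: bris
ywps
adn
yud
dek
mtft
gajq

Derivation:
Hunk 1: at line 1 remove [uyg,dvifb,eqq] add [zim,goivy,ggyt] -> 8 lines: bris oifv zim goivy ggyt dek mtft gajq
Hunk 2: at line 3 remove [ggyt] add [qmdj,gibe,xvdm] -> 10 lines: bris oifv zim goivy qmdj gibe xvdm dek mtft gajq
Hunk 3: at line 4 remove [qmdj,gibe,xvdm] add [tjht,yud] -> 9 lines: bris oifv zim goivy tjht yud dek mtft gajq
Hunk 4: at line 1 remove [zim,goivy] add [hxwwh] -> 8 lines: bris oifv hxwwh tjht yud dek mtft gajq
Hunk 5: at line 1 remove [oifv,hxwwh,tjht] add [ywps,dcv,yjwji] -> 8 lines: bris ywps dcv yjwji yud dek mtft gajq
Hunk 6: at line 2 remove [dcv,yjwji] add [adn] -> 7 lines: bris ywps adn yud dek mtft gajq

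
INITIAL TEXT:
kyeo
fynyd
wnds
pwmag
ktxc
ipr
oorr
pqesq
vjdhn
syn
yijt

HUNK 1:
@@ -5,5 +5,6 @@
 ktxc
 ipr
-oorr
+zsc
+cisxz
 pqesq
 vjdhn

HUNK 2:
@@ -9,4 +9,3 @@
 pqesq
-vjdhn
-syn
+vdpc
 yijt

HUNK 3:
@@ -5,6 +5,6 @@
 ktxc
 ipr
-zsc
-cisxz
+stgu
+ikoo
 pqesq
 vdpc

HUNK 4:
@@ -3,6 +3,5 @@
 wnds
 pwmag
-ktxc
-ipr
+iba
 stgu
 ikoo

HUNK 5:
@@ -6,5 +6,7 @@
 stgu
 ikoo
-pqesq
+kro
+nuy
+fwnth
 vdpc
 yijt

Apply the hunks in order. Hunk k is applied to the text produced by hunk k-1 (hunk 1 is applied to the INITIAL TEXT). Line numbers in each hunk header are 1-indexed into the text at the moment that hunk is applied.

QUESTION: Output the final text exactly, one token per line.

Hunk 1: at line 5 remove [oorr] add [zsc,cisxz] -> 12 lines: kyeo fynyd wnds pwmag ktxc ipr zsc cisxz pqesq vjdhn syn yijt
Hunk 2: at line 9 remove [vjdhn,syn] add [vdpc] -> 11 lines: kyeo fynyd wnds pwmag ktxc ipr zsc cisxz pqesq vdpc yijt
Hunk 3: at line 5 remove [zsc,cisxz] add [stgu,ikoo] -> 11 lines: kyeo fynyd wnds pwmag ktxc ipr stgu ikoo pqesq vdpc yijt
Hunk 4: at line 3 remove [ktxc,ipr] add [iba] -> 10 lines: kyeo fynyd wnds pwmag iba stgu ikoo pqesq vdpc yijt
Hunk 5: at line 6 remove [pqesq] add [kro,nuy,fwnth] -> 12 lines: kyeo fynyd wnds pwmag iba stgu ikoo kro nuy fwnth vdpc yijt

Answer: kyeo
fynyd
wnds
pwmag
iba
stgu
ikoo
kro
nuy
fwnth
vdpc
yijt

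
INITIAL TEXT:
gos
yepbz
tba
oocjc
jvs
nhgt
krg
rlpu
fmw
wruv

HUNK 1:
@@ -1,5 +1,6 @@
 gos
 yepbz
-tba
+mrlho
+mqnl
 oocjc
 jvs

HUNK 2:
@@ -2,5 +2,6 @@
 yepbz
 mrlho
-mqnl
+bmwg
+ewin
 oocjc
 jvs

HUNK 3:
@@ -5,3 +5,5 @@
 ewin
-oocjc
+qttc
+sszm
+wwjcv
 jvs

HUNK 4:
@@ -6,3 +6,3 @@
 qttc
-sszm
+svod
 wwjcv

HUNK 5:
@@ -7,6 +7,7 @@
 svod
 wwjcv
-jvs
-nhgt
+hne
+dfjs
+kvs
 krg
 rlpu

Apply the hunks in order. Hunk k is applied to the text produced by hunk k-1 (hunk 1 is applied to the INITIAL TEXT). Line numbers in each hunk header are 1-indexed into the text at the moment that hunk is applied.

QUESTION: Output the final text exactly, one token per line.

Hunk 1: at line 1 remove [tba] add [mrlho,mqnl] -> 11 lines: gos yepbz mrlho mqnl oocjc jvs nhgt krg rlpu fmw wruv
Hunk 2: at line 2 remove [mqnl] add [bmwg,ewin] -> 12 lines: gos yepbz mrlho bmwg ewin oocjc jvs nhgt krg rlpu fmw wruv
Hunk 3: at line 5 remove [oocjc] add [qttc,sszm,wwjcv] -> 14 lines: gos yepbz mrlho bmwg ewin qttc sszm wwjcv jvs nhgt krg rlpu fmw wruv
Hunk 4: at line 6 remove [sszm] add [svod] -> 14 lines: gos yepbz mrlho bmwg ewin qttc svod wwjcv jvs nhgt krg rlpu fmw wruv
Hunk 5: at line 7 remove [jvs,nhgt] add [hne,dfjs,kvs] -> 15 lines: gos yepbz mrlho bmwg ewin qttc svod wwjcv hne dfjs kvs krg rlpu fmw wruv

Answer: gos
yepbz
mrlho
bmwg
ewin
qttc
svod
wwjcv
hne
dfjs
kvs
krg
rlpu
fmw
wruv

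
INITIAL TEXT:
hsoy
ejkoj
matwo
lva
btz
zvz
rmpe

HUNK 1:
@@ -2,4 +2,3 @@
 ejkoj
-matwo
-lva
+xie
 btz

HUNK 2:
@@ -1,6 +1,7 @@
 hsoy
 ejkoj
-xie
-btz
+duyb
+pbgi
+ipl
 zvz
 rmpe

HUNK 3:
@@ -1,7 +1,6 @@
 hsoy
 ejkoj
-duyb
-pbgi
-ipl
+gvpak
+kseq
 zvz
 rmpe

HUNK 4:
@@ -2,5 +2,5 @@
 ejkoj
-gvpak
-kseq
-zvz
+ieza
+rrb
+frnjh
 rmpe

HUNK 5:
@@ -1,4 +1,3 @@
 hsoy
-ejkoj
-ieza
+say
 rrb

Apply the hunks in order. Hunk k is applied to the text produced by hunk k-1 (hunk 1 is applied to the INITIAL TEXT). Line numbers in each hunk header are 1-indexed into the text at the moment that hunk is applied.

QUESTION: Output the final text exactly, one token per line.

Answer: hsoy
say
rrb
frnjh
rmpe

Derivation:
Hunk 1: at line 2 remove [matwo,lva] add [xie] -> 6 lines: hsoy ejkoj xie btz zvz rmpe
Hunk 2: at line 1 remove [xie,btz] add [duyb,pbgi,ipl] -> 7 lines: hsoy ejkoj duyb pbgi ipl zvz rmpe
Hunk 3: at line 1 remove [duyb,pbgi,ipl] add [gvpak,kseq] -> 6 lines: hsoy ejkoj gvpak kseq zvz rmpe
Hunk 4: at line 2 remove [gvpak,kseq,zvz] add [ieza,rrb,frnjh] -> 6 lines: hsoy ejkoj ieza rrb frnjh rmpe
Hunk 5: at line 1 remove [ejkoj,ieza] add [say] -> 5 lines: hsoy say rrb frnjh rmpe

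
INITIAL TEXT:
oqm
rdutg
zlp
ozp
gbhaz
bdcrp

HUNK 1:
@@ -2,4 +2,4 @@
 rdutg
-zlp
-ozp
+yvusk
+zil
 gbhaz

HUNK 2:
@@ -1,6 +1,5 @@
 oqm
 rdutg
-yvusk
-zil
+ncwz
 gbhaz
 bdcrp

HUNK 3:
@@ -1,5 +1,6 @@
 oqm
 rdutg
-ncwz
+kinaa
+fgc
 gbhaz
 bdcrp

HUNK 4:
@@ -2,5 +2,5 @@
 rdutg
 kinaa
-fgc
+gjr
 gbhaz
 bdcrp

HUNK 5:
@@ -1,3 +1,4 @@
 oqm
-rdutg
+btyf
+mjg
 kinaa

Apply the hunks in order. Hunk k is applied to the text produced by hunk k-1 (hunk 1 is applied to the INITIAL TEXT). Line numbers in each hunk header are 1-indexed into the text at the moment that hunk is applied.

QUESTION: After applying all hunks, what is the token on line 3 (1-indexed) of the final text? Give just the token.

Hunk 1: at line 2 remove [zlp,ozp] add [yvusk,zil] -> 6 lines: oqm rdutg yvusk zil gbhaz bdcrp
Hunk 2: at line 1 remove [yvusk,zil] add [ncwz] -> 5 lines: oqm rdutg ncwz gbhaz bdcrp
Hunk 3: at line 1 remove [ncwz] add [kinaa,fgc] -> 6 lines: oqm rdutg kinaa fgc gbhaz bdcrp
Hunk 4: at line 2 remove [fgc] add [gjr] -> 6 lines: oqm rdutg kinaa gjr gbhaz bdcrp
Hunk 5: at line 1 remove [rdutg] add [btyf,mjg] -> 7 lines: oqm btyf mjg kinaa gjr gbhaz bdcrp
Final line 3: mjg

Answer: mjg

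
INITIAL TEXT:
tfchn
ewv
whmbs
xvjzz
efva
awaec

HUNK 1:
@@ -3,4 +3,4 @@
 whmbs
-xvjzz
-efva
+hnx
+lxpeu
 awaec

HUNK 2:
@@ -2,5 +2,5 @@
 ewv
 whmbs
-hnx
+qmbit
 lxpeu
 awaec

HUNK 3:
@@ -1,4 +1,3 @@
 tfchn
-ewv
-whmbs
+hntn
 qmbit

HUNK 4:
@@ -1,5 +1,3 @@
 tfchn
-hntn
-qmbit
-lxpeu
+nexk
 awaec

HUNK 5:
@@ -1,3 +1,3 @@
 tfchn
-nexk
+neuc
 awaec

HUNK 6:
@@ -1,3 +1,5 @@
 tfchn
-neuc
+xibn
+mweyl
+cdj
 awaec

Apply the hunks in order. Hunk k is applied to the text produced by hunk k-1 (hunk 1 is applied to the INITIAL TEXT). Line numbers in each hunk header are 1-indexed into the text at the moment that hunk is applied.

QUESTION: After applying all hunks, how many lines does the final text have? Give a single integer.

Answer: 5

Derivation:
Hunk 1: at line 3 remove [xvjzz,efva] add [hnx,lxpeu] -> 6 lines: tfchn ewv whmbs hnx lxpeu awaec
Hunk 2: at line 2 remove [hnx] add [qmbit] -> 6 lines: tfchn ewv whmbs qmbit lxpeu awaec
Hunk 3: at line 1 remove [ewv,whmbs] add [hntn] -> 5 lines: tfchn hntn qmbit lxpeu awaec
Hunk 4: at line 1 remove [hntn,qmbit,lxpeu] add [nexk] -> 3 lines: tfchn nexk awaec
Hunk 5: at line 1 remove [nexk] add [neuc] -> 3 lines: tfchn neuc awaec
Hunk 6: at line 1 remove [neuc] add [xibn,mweyl,cdj] -> 5 lines: tfchn xibn mweyl cdj awaec
Final line count: 5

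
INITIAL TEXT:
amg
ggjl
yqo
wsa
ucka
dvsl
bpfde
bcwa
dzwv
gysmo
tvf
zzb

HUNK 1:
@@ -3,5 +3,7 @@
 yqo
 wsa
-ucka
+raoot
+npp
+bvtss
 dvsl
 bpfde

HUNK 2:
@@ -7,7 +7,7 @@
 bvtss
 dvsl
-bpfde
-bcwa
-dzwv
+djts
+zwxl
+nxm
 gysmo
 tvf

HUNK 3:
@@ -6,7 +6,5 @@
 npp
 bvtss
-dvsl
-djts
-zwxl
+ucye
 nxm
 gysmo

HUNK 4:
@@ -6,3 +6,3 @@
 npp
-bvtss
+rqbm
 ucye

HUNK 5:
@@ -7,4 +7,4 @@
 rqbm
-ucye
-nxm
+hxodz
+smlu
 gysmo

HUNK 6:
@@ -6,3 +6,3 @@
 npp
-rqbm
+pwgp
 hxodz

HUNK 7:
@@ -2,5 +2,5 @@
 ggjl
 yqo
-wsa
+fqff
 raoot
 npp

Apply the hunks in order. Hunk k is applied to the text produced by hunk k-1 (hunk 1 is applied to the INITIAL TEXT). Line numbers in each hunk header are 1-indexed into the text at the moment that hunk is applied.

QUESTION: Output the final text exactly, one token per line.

Hunk 1: at line 3 remove [ucka] add [raoot,npp,bvtss] -> 14 lines: amg ggjl yqo wsa raoot npp bvtss dvsl bpfde bcwa dzwv gysmo tvf zzb
Hunk 2: at line 7 remove [bpfde,bcwa,dzwv] add [djts,zwxl,nxm] -> 14 lines: amg ggjl yqo wsa raoot npp bvtss dvsl djts zwxl nxm gysmo tvf zzb
Hunk 3: at line 6 remove [dvsl,djts,zwxl] add [ucye] -> 12 lines: amg ggjl yqo wsa raoot npp bvtss ucye nxm gysmo tvf zzb
Hunk 4: at line 6 remove [bvtss] add [rqbm] -> 12 lines: amg ggjl yqo wsa raoot npp rqbm ucye nxm gysmo tvf zzb
Hunk 5: at line 7 remove [ucye,nxm] add [hxodz,smlu] -> 12 lines: amg ggjl yqo wsa raoot npp rqbm hxodz smlu gysmo tvf zzb
Hunk 6: at line 6 remove [rqbm] add [pwgp] -> 12 lines: amg ggjl yqo wsa raoot npp pwgp hxodz smlu gysmo tvf zzb
Hunk 7: at line 2 remove [wsa] add [fqff] -> 12 lines: amg ggjl yqo fqff raoot npp pwgp hxodz smlu gysmo tvf zzb

Answer: amg
ggjl
yqo
fqff
raoot
npp
pwgp
hxodz
smlu
gysmo
tvf
zzb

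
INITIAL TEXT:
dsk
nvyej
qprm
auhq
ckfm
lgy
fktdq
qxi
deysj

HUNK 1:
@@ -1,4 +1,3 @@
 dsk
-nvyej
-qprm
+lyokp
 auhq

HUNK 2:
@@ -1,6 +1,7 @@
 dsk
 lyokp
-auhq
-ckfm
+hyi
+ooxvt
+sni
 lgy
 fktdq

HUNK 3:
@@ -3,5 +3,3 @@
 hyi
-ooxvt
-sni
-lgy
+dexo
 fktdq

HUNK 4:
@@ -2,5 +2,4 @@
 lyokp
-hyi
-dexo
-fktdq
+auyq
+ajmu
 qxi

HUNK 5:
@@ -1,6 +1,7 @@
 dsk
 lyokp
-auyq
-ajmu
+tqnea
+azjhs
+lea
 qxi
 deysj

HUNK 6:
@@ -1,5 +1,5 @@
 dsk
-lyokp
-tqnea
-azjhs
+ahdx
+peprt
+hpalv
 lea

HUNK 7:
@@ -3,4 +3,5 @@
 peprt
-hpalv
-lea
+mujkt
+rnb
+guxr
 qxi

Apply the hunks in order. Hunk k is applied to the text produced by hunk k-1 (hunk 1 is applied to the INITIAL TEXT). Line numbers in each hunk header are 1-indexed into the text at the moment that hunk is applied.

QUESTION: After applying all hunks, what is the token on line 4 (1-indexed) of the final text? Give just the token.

Hunk 1: at line 1 remove [nvyej,qprm] add [lyokp] -> 8 lines: dsk lyokp auhq ckfm lgy fktdq qxi deysj
Hunk 2: at line 1 remove [auhq,ckfm] add [hyi,ooxvt,sni] -> 9 lines: dsk lyokp hyi ooxvt sni lgy fktdq qxi deysj
Hunk 3: at line 3 remove [ooxvt,sni,lgy] add [dexo] -> 7 lines: dsk lyokp hyi dexo fktdq qxi deysj
Hunk 4: at line 2 remove [hyi,dexo,fktdq] add [auyq,ajmu] -> 6 lines: dsk lyokp auyq ajmu qxi deysj
Hunk 5: at line 1 remove [auyq,ajmu] add [tqnea,azjhs,lea] -> 7 lines: dsk lyokp tqnea azjhs lea qxi deysj
Hunk 6: at line 1 remove [lyokp,tqnea,azjhs] add [ahdx,peprt,hpalv] -> 7 lines: dsk ahdx peprt hpalv lea qxi deysj
Hunk 7: at line 3 remove [hpalv,lea] add [mujkt,rnb,guxr] -> 8 lines: dsk ahdx peprt mujkt rnb guxr qxi deysj
Final line 4: mujkt

Answer: mujkt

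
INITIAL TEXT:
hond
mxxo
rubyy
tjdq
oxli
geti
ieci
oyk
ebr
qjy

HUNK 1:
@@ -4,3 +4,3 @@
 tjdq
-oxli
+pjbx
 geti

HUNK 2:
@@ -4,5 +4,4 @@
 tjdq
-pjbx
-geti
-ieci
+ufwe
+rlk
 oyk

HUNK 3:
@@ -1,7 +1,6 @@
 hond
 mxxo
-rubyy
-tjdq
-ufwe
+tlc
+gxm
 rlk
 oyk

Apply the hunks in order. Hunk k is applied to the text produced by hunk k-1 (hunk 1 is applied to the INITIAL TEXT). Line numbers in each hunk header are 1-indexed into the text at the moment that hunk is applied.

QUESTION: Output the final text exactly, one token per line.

Answer: hond
mxxo
tlc
gxm
rlk
oyk
ebr
qjy

Derivation:
Hunk 1: at line 4 remove [oxli] add [pjbx] -> 10 lines: hond mxxo rubyy tjdq pjbx geti ieci oyk ebr qjy
Hunk 2: at line 4 remove [pjbx,geti,ieci] add [ufwe,rlk] -> 9 lines: hond mxxo rubyy tjdq ufwe rlk oyk ebr qjy
Hunk 3: at line 1 remove [rubyy,tjdq,ufwe] add [tlc,gxm] -> 8 lines: hond mxxo tlc gxm rlk oyk ebr qjy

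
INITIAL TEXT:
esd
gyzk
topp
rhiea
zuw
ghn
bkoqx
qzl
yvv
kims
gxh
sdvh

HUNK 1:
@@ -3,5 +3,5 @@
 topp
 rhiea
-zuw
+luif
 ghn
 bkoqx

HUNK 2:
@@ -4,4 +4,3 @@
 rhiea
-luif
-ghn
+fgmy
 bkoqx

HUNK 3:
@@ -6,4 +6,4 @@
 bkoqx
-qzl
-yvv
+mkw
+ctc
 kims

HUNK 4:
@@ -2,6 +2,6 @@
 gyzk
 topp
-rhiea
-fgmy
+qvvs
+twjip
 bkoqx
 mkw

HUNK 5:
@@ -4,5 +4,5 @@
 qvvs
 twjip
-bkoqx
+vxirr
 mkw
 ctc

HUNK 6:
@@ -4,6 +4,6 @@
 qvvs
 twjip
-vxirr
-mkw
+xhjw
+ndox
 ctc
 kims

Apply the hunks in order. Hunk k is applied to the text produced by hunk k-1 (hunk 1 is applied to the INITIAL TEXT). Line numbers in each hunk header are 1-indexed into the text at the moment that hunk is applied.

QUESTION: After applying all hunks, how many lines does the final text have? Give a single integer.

Hunk 1: at line 3 remove [zuw] add [luif] -> 12 lines: esd gyzk topp rhiea luif ghn bkoqx qzl yvv kims gxh sdvh
Hunk 2: at line 4 remove [luif,ghn] add [fgmy] -> 11 lines: esd gyzk topp rhiea fgmy bkoqx qzl yvv kims gxh sdvh
Hunk 3: at line 6 remove [qzl,yvv] add [mkw,ctc] -> 11 lines: esd gyzk topp rhiea fgmy bkoqx mkw ctc kims gxh sdvh
Hunk 4: at line 2 remove [rhiea,fgmy] add [qvvs,twjip] -> 11 lines: esd gyzk topp qvvs twjip bkoqx mkw ctc kims gxh sdvh
Hunk 5: at line 4 remove [bkoqx] add [vxirr] -> 11 lines: esd gyzk topp qvvs twjip vxirr mkw ctc kims gxh sdvh
Hunk 6: at line 4 remove [vxirr,mkw] add [xhjw,ndox] -> 11 lines: esd gyzk topp qvvs twjip xhjw ndox ctc kims gxh sdvh
Final line count: 11

Answer: 11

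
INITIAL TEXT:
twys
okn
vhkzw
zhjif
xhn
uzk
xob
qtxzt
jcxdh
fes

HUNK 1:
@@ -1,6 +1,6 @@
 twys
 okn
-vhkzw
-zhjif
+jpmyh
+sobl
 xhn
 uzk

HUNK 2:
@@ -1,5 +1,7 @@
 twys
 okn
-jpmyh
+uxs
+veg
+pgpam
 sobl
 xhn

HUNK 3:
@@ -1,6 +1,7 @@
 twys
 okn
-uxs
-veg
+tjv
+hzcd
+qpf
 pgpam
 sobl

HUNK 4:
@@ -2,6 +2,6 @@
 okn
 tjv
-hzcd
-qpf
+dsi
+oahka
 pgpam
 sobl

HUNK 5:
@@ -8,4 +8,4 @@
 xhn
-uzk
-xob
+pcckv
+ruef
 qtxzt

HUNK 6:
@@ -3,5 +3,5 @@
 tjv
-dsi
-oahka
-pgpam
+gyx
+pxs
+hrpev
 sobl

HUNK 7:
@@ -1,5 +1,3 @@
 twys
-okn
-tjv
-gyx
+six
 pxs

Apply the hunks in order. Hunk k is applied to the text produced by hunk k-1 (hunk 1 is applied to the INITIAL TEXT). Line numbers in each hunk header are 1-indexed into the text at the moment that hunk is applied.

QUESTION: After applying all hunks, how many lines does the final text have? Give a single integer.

Hunk 1: at line 1 remove [vhkzw,zhjif] add [jpmyh,sobl] -> 10 lines: twys okn jpmyh sobl xhn uzk xob qtxzt jcxdh fes
Hunk 2: at line 1 remove [jpmyh] add [uxs,veg,pgpam] -> 12 lines: twys okn uxs veg pgpam sobl xhn uzk xob qtxzt jcxdh fes
Hunk 3: at line 1 remove [uxs,veg] add [tjv,hzcd,qpf] -> 13 lines: twys okn tjv hzcd qpf pgpam sobl xhn uzk xob qtxzt jcxdh fes
Hunk 4: at line 2 remove [hzcd,qpf] add [dsi,oahka] -> 13 lines: twys okn tjv dsi oahka pgpam sobl xhn uzk xob qtxzt jcxdh fes
Hunk 5: at line 8 remove [uzk,xob] add [pcckv,ruef] -> 13 lines: twys okn tjv dsi oahka pgpam sobl xhn pcckv ruef qtxzt jcxdh fes
Hunk 6: at line 3 remove [dsi,oahka,pgpam] add [gyx,pxs,hrpev] -> 13 lines: twys okn tjv gyx pxs hrpev sobl xhn pcckv ruef qtxzt jcxdh fes
Hunk 7: at line 1 remove [okn,tjv,gyx] add [six] -> 11 lines: twys six pxs hrpev sobl xhn pcckv ruef qtxzt jcxdh fes
Final line count: 11

Answer: 11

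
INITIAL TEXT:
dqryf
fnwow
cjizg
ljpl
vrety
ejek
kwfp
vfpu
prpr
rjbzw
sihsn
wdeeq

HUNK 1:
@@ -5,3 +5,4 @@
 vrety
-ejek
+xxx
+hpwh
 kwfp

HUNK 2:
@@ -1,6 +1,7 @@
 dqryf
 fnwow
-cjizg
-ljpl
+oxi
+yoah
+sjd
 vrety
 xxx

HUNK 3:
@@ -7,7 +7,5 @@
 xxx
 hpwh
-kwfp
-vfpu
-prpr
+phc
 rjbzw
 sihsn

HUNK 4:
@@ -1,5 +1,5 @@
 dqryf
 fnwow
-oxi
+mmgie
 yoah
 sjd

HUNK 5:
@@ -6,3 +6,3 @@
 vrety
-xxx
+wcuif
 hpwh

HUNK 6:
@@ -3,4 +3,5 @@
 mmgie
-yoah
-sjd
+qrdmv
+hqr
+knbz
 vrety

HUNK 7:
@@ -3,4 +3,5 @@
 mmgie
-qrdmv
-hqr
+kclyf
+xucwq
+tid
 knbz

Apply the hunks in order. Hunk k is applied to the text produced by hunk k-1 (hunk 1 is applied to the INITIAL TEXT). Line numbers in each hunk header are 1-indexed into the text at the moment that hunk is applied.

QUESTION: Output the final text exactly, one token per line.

Hunk 1: at line 5 remove [ejek] add [xxx,hpwh] -> 13 lines: dqryf fnwow cjizg ljpl vrety xxx hpwh kwfp vfpu prpr rjbzw sihsn wdeeq
Hunk 2: at line 1 remove [cjizg,ljpl] add [oxi,yoah,sjd] -> 14 lines: dqryf fnwow oxi yoah sjd vrety xxx hpwh kwfp vfpu prpr rjbzw sihsn wdeeq
Hunk 3: at line 7 remove [kwfp,vfpu,prpr] add [phc] -> 12 lines: dqryf fnwow oxi yoah sjd vrety xxx hpwh phc rjbzw sihsn wdeeq
Hunk 4: at line 1 remove [oxi] add [mmgie] -> 12 lines: dqryf fnwow mmgie yoah sjd vrety xxx hpwh phc rjbzw sihsn wdeeq
Hunk 5: at line 6 remove [xxx] add [wcuif] -> 12 lines: dqryf fnwow mmgie yoah sjd vrety wcuif hpwh phc rjbzw sihsn wdeeq
Hunk 6: at line 3 remove [yoah,sjd] add [qrdmv,hqr,knbz] -> 13 lines: dqryf fnwow mmgie qrdmv hqr knbz vrety wcuif hpwh phc rjbzw sihsn wdeeq
Hunk 7: at line 3 remove [qrdmv,hqr] add [kclyf,xucwq,tid] -> 14 lines: dqryf fnwow mmgie kclyf xucwq tid knbz vrety wcuif hpwh phc rjbzw sihsn wdeeq

Answer: dqryf
fnwow
mmgie
kclyf
xucwq
tid
knbz
vrety
wcuif
hpwh
phc
rjbzw
sihsn
wdeeq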